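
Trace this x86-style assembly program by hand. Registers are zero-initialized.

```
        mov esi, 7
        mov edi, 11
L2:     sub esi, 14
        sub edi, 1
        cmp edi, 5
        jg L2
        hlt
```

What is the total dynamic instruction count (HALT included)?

after mov esi, 7: esi=7
after mov edi, 11: edi=11
after sub esi, 14: esi=7-14=-7
after sub edi, 1: edi=11-1=10
cmp edi, 5  (cmp 10,5)
jg L2: taken
after sub esi, 14: esi=(-7)-14=-21
after sub edi, 1: edi=10-1=9
cmp edi, 5  (cmp 9,5)
jg L2: taken
after sub esi, 14: esi=(-21)-14=-35
after sub edi, 1: edi=9-1=8
cmp edi, 5  (cmp 8,5)
jg L2: taken
after sub esi, 14: esi=(-35)-14=-49
after sub edi, 1: edi=8-1=7
cmp edi, 5  (cmp 7,5)
jg L2: taken
after sub esi, 14: esi=(-49)-14=-63
after sub edi, 1: edi=7-1=6
cmp edi, 5  (cmp 6,5)
jg L2: taken
after sub esi, 14: esi=(-63)-14=-77
after sub edi, 1: edi=6-1=5
cmp edi, 5  (cmp 5,5)
jg L2: not taken
halt.
Total executed instructions: 27.

27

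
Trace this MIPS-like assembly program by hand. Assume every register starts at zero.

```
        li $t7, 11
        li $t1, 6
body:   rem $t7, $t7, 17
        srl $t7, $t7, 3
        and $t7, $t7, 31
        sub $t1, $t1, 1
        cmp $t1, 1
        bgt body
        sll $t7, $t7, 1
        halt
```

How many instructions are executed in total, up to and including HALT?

$t7=11
$t1=6
$t7=11%17=11
$t7=11>>3=1
$t7=1&31=1
$t1=6-1=5
cmp $t1, 1  (cmp 5,1)
bgt body: taken
$t7=1%17=1
$t7=1>>3=0
$t7=0&31=0
$t1=5-1=4
cmp $t1, 1  (cmp 4,1)
bgt body: taken
$t7=0%17=0
$t7=0>>3=0
$t7=0&31=0
$t1=4-1=3
cmp $t1, 1  (cmp 3,1)
bgt body: taken
$t7=0%17=0
$t7=0>>3=0
$t7=0&31=0
$t1=3-1=2
cmp $t1, 1  (cmp 2,1)
bgt body: taken
$t7=0%17=0
$t7=0>>3=0
$t7=0&31=0
$t1=2-1=1
cmp $t1, 1  (cmp 1,1)
bgt body: not taken
$t7=0<<1=0
halt.
Total executed instructions: 34.

34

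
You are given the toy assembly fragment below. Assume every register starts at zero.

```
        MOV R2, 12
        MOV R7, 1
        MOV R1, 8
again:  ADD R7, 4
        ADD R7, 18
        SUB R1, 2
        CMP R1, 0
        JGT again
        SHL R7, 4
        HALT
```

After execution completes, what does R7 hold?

MOV R2, 12 → R2=12
MOV R7, 1 → R7=1
MOV R1, 8 → R1=8
ADD R7, 4 → R7=1+4=5
ADD R7, 18 → R7=5+18=23
SUB R1, 2 → R1=8-2=6
CMP R1, 0  (cmp 6,0)
JGT again: taken
ADD R7, 4 → R7=23+4=27
ADD R7, 18 → R7=27+18=45
SUB R1, 2 → R1=6-2=4
CMP R1, 0  (cmp 4,0)
JGT again: taken
ADD R7, 4 → R7=45+4=49
ADD R7, 18 → R7=49+18=67
SUB R1, 2 → R1=4-2=2
CMP R1, 0  (cmp 2,0)
JGT again: taken
ADD R7, 4 → R7=67+4=71
ADD R7, 18 → R7=71+18=89
SUB R1, 2 → R1=2-2=0
CMP R1, 0  (cmp 0,0)
JGT again: not taken
SHL R7, 4 → R7=89<<4=1424
halt.

1424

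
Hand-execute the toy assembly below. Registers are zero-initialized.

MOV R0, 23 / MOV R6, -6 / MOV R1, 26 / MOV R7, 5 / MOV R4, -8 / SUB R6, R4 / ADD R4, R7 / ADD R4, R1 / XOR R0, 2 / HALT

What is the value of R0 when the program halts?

21

after MOV R0, 23: R0=23
after MOV R6, -6: R6=-6
after MOV R1, 26: R1=26
after MOV R7, 5: R7=5
after MOV R4, -8: R4=-8
after SUB R6, R4: R6=(-6)-(-8)=2
after ADD R4, R7: R4=(-8)+5=-3
after ADD R4, R1: R4=(-3)+26=23
after XOR R0, 2: R0=23^2=21
halt.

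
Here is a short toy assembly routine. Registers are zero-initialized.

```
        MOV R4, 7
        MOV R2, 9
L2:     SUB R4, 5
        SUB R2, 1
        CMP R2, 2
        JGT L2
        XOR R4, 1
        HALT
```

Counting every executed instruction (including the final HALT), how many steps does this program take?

32

MOV R4, 7 → R4=7
MOV R2, 9 → R2=9
SUB R4, 5 → R4=7-5=2
SUB R2, 1 → R2=9-1=8
CMP R2, 2  (cmp 8,2)
JGT L2: taken
SUB R4, 5 → R4=2-5=-3
SUB R2, 1 → R2=8-1=7
CMP R2, 2  (cmp 7,2)
JGT L2: taken
SUB R4, 5 → R4=(-3)-5=-8
SUB R2, 1 → R2=7-1=6
CMP R2, 2  (cmp 6,2)
JGT L2: taken
SUB R4, 5 → R4=(-8)-5=-13
SUB R2, 1 → R2=6-1=5
CMP R2, 2  (cmp 5,2)
JGT L2: taken
SUB R4, 5 → R4=(-13)-5=-18
SUB R2, 1 → R2=5-1=4
CMP R2, 2  (cmp 4,2)
JGT L2: taken
SUB R4, 5 → R4=(-18)-5=-23
SUB R2, 1 → R2=4-1=3
CMP R2, 2  (cmp 3,2)
JGT L2: taken
SUB R4, 5 → R4=(-23)-5=-28
SUB R2, 1 → R2=3-1=2
CMP R2, 2  (cmp 2,2)
JGT L2: not taken
XOR R4, 1 → R4=(-28)^1=-27
halt.
Total executed instructions: 32.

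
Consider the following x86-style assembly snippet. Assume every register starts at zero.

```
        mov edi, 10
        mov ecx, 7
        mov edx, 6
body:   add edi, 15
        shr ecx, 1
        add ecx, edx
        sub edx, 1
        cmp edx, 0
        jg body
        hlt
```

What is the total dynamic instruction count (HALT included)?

mov edi, 10 → edi=10
mov ecx, 7 → ecx=7
mov edx, 6 → edx=6
add edi, 15 → edi=10+15=25
shr ecx, 1 → ecx=7>>1=3
add ecx, edx → ecx=3+6=9
sub edx, 1 → edx=6-1=5
cmp edx, 0  (cmp 5,0)
jg body: taken
add edi, 15 → edi=25+15=40
shr ecx, 1 → ecx=9>>1=4
add ecx, edx → ecx=4+5=9
sub edx, 1 → edx=5-1=4
cmp edx, 0  (cmp 4,0)
jg body: taken
add edi, 15 → edi=40+15=55
shr ecx, 1 → ecx=9>>1=4
add ecx, edx → ecx=4+4=8
sub edx, 1 → edx=4-1=3
cmp edx, 0  (cmp 3,0)
jg body: taken
add edi, 15 → edi=55+15=70
shr ecx, 1 → ecx=8>>1=4
add ecx, edx → ecx=4+3=7
sub edx, 1 → edx=3-1=2
cmp edx, 0  (cmp 2,0)
jg body: taken
add edi, 15 → edi=70+15=85
shr ecx, 1 → ecx=7>>1=3
add ecx, edx → ecx=3+2=5
sub edx, 1 → edx=2-1=1
cmp edx, 0  (cmp 1,0)
jg body: taken
add edi, 15 → edi=85+15=100
shr ecx, 1 → ecx=5>>1=2
add ecx, edx → ecx=2+1=3
sub edx, 1 → edx=1-1=0
cmp edx, 0  (cmp 0,0)
jg body: not taken
halt.
Total executed instructions: 40.

40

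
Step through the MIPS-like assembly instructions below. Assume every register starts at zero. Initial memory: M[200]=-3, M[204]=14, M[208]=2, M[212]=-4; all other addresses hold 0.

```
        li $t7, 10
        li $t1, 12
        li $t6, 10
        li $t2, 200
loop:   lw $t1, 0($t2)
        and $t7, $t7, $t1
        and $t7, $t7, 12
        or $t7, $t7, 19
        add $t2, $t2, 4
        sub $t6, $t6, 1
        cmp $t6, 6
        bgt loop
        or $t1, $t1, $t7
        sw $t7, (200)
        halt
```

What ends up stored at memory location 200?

19

after li $t7, 10: $t7=10
after li $t1, 12: $t1=12
after li $t6, 10: $t6=10
after li $t2, 200: $t2=200
after lw $t1, 0($t2): $t1=M[200]=-3
after and $t7, $t7, $t1: $t7=10&(-3)=8
after and $t7, $t7, 12: $t7=8&12=8
after or $t7, $t7, 19: $t7=8|19=27
after add $t2, $t2, 4: $t2=200+4=204
after sub $t6, $t6, 1: $t6=10-1=9
cmp $t6, 6  (cmp 9,6)
bgt loop: taken
after lw $t1, 0($t2): $t1=M[204]=14
after and $t7, $t7, $t1: $t7=27&14=10
after and $t7, $t7, 12: $t7=10&12=8
after or $t7, $t7, 19: $t7=8|19=27
after add $t2, $t2, 4: $t2=204+4=208
after sub $t6, $t6, 1: $t6=9-1=8
cmp $t6, 6  (cmp 8,6)
bgt loop: taken
after lw $t1, 0($t2): $t1=M[208]=2
after and $t7, $t7, $t1: $t7=27&2=2
after and $t7, $t7, 12: $t7=2&12=0
after or $t7, $t7, 19: $t7=0|19=19
after add $t2, $t2, 4: $t2=208+4=212
after sub $t6, $t6, 1: $t6=8-1=7
cmp $t6, 6  (cmp 7,6)
bgt loop: taken
after lw $t1, 0($t2): $t1=M[212]=-4
after and $t7, $t7, $t1: $t7=19&(-4)=16
after and $t7, $t7, 12: $t7=16&12=0
after or $t7, $t7, 19: $t7=0|19=19
after add $t2, $t2, 4: $t2=212+4=216
after sub $t6, $t6, 1: $t6=7-1=6
cmp $t6, 6  (cmp 6,6)
bgt loop: not taken
after or $t1, $t1, $t7: $t1=(-4)|19=-1
sw $t7, (200) → M[200]=19
halt.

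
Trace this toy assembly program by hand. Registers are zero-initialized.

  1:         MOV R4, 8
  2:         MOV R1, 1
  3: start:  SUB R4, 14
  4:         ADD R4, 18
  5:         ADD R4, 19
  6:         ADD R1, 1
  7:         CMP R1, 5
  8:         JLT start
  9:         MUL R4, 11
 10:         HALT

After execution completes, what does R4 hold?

1100

MOV R4, 8 → R4=8
MOV R1, 1 → R1=1
SUB R4, 14 → R4=8-14=-6
ADD R4, 18 → R4=(-6)+18=12
ADD R4, 19 → R4=12+19=31
ADD R1, 1 → R1=1+1=2
CMP R1, 5  (cmp 2,5)
JLT start: taken
SUB R4, 14 → R4=31-14=17
ADD R4, 18 → R4=17+18=35
ADD R4, 19 → R4=35+19=54
ADD R1, 1 → R1=2+1=3
CMP R1, 5  (cmp 3,5)
JLT start: taken
SUB R4, 14 → R4=54-14=40
ADD R4, 18 → R4=40+18=58
ADD R4, 19 → R4=58+19=77
ADD R1, 1 → R1=3+1=4
CMP R1, 5  (cmp 4,5)
JLT start: taken
SUB R4, 14 → R4=77-14=63
ADD R4, 18 → R4=63+18=81
ADD R4, 19 → R4=81+19=100
ADD R1, 1 → R1=4+1=5
CMP R1, 5  (cmp 5,5)
JLT start: not taken
MUL R4, 11 → R4=100*11=1100
halt.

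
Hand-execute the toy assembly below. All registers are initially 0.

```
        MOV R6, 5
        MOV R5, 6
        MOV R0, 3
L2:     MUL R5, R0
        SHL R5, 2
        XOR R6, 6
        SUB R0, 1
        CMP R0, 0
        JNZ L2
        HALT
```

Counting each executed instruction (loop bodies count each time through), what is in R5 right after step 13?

576

after MOV R6, 5: R6=5
after MOV R5, 6: R5=6
after MOV R0, 3: R0=3
after MUL R5, R0: R5=6*3=18
after SHL R5, 2: R5=18<<2=72
after XOR R6, 6: R6=5^6=3
after SUB R0, 1: R0=3-1=2
CMP R0, 0  (cmp 2,0)
JNZ L2: taken
after MUL R5, R0: R5=72*2=144
after SHL R5, 2: R5=144<<2=576
after XOR R6, 6: R6=3^6=5
after SUB R0, 1: R0=2-1=1
After step 13: R5 = 576.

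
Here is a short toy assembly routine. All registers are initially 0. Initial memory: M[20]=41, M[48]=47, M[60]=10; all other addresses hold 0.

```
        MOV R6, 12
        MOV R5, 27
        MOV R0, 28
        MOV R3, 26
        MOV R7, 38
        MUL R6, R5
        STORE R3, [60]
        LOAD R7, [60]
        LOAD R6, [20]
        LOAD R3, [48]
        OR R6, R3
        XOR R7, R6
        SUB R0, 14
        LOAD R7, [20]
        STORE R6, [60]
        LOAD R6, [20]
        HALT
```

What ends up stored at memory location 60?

R6=12
R5=27
R0=28
R3=26
R7=38
R6=12*27=324
STORE R3, [60] → M[60]=26
R7=M[60]=26
R6=M[20]=41
R3=M[48]=47
R6=41|47=47
R7=26^47=53
R0=28-14=14
R7=M[20]=41
STORE R6, [60] → M[60]=47
R6=M[20]=41
halt.

47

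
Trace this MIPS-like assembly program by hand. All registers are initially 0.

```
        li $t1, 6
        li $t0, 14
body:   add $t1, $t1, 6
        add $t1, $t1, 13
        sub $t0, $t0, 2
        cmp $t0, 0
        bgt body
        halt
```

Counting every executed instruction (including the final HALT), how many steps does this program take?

after li $t1, 6: $t1=6
after li $t0, 14: $t0=14
after add $t1, $t1, 6: $t1=6+6=12
after add $t1, $t1, 13: $t1=12+13=25
after sub $t0, $t0, 2: $t0=14-2=12
cmp $t0, 0  (cmp 12,0)
bgt body: taken
after add $t1, $t1, 6: $t1=25+6=31
after add $t1, $t1, 13: $t1=31+13=44
after sub $t0, $t0, 2: $t0=12-2=10
cmp $t0, 0  (cmp 10,0)
bgt body: taken
after add $t1, $t1, 6: $t1=44+6=50
after add $t1, $t1, 13: $t1=50+13=63
after sub $t0, $t0, 2: $t0=10-2=8
cmp $t0, 0  (cmp 8,0)
bgt body: taken
after add $t1, $t1, 6: $t1=63+6=69
after add $t1, $t1, 13: $t1=69+13=82
after sub $t0, $t0, 2: $t0=8-2=6
cmp $t0, 0  (cmp 6,0)
bgt body: taken
after add $t1, $t1, 6: $t1=82+6=88
after add $t1, $t1, 13: $t1=88+13=101
after sub $t0, $t0, 2: $t0=6-2=4
cmp $t0, 0  (cmp 4,0)
bgt body: taken
after add $t1, $t1, 6: $t1=101+6=107
after add $t1, $t1, 13: $t1=107+13=120
after sub $t0, $t0, 2: $t0=4-2=2
cmp $t0, 0  (cmp 2,0)
bgt body: taken
after add $t1, $t1, 6: $t1=120+6=126
after add $t1, $t1, 13: $t1=126+13=139
after sub $t0, $t0, 2: $t0=2-2=0
cmp $t0, 0  (cmp 0,0)
bgt body: not taken
halt.
Total executed instructions: 38.

38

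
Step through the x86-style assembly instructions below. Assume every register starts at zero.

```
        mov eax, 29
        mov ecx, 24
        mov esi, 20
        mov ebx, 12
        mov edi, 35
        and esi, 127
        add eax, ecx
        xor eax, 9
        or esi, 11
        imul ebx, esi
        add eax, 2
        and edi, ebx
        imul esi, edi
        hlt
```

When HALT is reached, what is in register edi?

after mov eax, 29: eax=29
after mov ecx, 24: ecx=24
after mov esi, 20: esi=20
after mov ebx, 12: ebx=12
after mov edi, 35: edi=35
after and esi, 127: esi=20&127=20
after add eax, ecx: eax=29+24=53
after xor eax, 9: eax=53^9=60
after or esi, 11: esi=20|11=31
after imul ebx, esi: ebx=12*31=372
after add eax, 2: eax=60+2=62
after and edi, ebx: edi=35&372=32
after imul esi, edi: esi=31*32=992
halt.

32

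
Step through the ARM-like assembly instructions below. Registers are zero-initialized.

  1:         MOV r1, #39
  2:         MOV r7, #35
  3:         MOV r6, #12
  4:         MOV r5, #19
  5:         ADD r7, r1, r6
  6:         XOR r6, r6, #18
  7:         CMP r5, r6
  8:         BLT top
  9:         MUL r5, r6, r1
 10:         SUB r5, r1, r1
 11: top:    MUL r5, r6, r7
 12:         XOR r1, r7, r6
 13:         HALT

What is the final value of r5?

after MOV r1, #39: r1=39
after MOV r7, #35: r7=35
after MOV r6, #12: r6=12
after MOV r5, #19: r5=19
after ADD r7, r1, r6: r7=39+12=51
after XOR r6, r6, #18: r6=12^18=30
CMP r5, r6  (cmp 19,30)
BLT top: taken
after MUL r5, r6, r7: r5=30*51=1530
after XOR r1, r7, r6: r1=51^30=45
halt.

1530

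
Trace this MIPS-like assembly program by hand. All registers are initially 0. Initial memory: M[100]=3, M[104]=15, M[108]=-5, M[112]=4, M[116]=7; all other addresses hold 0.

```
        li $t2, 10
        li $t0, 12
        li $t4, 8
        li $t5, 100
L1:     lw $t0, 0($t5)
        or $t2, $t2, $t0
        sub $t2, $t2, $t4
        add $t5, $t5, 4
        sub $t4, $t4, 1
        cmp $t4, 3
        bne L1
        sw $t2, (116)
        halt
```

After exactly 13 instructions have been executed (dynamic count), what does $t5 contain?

104

li $t2, 10 → $t2=10
li $t0, 12 → $t0=12
li $t4, 8 → $t4=8
li $t5, 100 → $t5=100
lw $t0, 0($t5) → $t0=M[100]=3
or $t2, $t2, $t0 → $t2=10|3=11
sub $t2, $t2, $t4 → $t2=11-8=3
add $t5, $t5, 4 → $t5=100+4=104
sub $t4, $t4, 1 → $t4=8-1=7
cmp $t4, 3  (cmp 7,3)
bne L1: taken
lw $t0, 0($t5) → $t0=M[104]=15
or $t2, $t2, $t0 → $t2=3|15=15
After step 13: $t5 = 104.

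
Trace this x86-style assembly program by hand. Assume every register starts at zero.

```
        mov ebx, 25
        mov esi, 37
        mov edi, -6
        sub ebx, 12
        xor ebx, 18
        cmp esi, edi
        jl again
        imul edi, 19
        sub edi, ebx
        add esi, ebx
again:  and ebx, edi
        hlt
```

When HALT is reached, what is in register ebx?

after mov ebx, 25: ebx=25
after mov esi, 37: esi=37
after mov edi, -6: edi=-6
after sub ebx, 12: ebx=25-12=13
after xor ebx, 18: ebx=13^18=31
cmp esi, edi  (cmp 37,-6)
jl again: not taken
after imul edi, 19: edi=(-6)*19=-114
after sub edi, ebx: edi=(-114)-31=-145
after add esi, ebx: esi=37+31=68
after and ebx, edi: ebx=31&(-145)=15
halt.

15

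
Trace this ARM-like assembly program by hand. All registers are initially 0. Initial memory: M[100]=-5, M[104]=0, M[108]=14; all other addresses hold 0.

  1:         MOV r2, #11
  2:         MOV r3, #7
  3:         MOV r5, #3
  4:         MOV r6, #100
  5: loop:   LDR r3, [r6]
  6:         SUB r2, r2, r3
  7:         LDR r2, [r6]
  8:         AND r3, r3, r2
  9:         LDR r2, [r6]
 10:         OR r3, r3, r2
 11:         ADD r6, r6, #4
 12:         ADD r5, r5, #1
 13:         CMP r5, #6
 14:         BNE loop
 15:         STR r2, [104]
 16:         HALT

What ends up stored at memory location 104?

after MOV r2, #11: r2=11
after MOV r3, #7: r3=7
after MOV r5, #3: r5=3
after MOV r6, #100: r6=100
after LDR r3, [r6]: r3=M[100]=-5
after SUB r2, r2, r3: r2=11-(-5)=16
after LDR r2, [r6]: r2=M[100]=-5
after AND r3, r3, r2: r3=(-5)&(-5)=-5
after LDR r2, [r6]: r2=M[100]=-5
after OR r3, r3, r2: r3=(-5)|(-5)=-5
after ADD r6, r6, #4: r6=100+4=104
after ADD r5, r5, #1: r5=3+1=4
CMP r5, #6  (cmp 4,6)
BNE loop: taken
after LDR r3, [r6]: r3=M[104]=0
after SUB r2, r2, r3: r2=(-5)-0=-5
after LDR r2, [r6]: r2=M[104]=0
after AND r3, r3, r2: r3=0&0=0
after LDR r2, [r6]: r2=M[104]=0
after OR r3, r3, r2: r3=0|0=0
after ADD r6, r6, #4: r6=104+4=108
after ADD r5, r5, #1: r5=4+1=5
CMP r5, #6  (cmp 5,6)
BNE loop: taken
after LDR r3, [r6]: r3=M[108]=14
after SUB r2, r2, r3: r2=0-14=-14
after LDR r2, [r6]: r2=M[108]=14
after AND r3, r3, r2: r3=14&14=14
after LDR r2, [r6]: r2=M[108]=14
after OR r3, r3, r2: r3=14|14=14
after ADD r6, r6, #4: r6=108+4=112
after ADD r5, r5, #1: r5=5+1=6
CMP r5, #6  (cmp 6,6)
BNE loop: not taken
STR r2, [104] → M[104]=14
halt.

14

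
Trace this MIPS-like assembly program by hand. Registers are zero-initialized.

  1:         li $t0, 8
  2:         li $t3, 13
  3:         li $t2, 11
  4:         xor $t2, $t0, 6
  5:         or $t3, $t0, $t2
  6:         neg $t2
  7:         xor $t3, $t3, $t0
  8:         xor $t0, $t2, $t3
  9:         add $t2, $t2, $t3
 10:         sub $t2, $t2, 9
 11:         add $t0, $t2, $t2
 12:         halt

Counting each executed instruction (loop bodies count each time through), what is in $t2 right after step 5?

14

li $t0, 8 → $t0=8
li $t3, 13 → $t3=13
li $t2, 11 → $t2=11
xor $t2, $t0, 6 → $t2=8^6=14
or $t3, $t0, $t2 → $t3=8|14=14
After step 5: $t2 = 14.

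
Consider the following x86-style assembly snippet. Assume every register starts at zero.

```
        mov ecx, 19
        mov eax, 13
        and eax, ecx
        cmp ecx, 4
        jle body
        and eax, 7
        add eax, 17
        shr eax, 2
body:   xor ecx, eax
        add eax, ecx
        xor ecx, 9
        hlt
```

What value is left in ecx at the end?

ecx=19
eax=13
eax=13&19=1
cmp ecx, 4  (cmp 19,4)
jle body: not taken
eax=1&7=1
eax=1+17=18
eax=18>>2=4
ecx=19^4=23
eax=4+23=27
ecx=23^9=30
halt.

30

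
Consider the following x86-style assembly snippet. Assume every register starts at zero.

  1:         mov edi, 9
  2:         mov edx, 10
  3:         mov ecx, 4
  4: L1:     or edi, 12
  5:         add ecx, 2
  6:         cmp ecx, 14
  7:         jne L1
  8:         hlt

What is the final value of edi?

after mov edi, 9: edi=9
after mov edx, 10: edx=10
after mov ecx, 4: ecx=4
after or edi, 12: edi=9|12=13
after add ecx, 2: ecx=4+2=6
cmp ecx, 14  (cmp 6,14)
jne L1: taken
after or edi, 12: edi=13|12=13
after add ecx, 2: ecx=6+2=8
cmp ecx, 14  (cmp 8,14)
jne L1: taken
after or edi, 12: edi=13|12=13
after add ecx, 2: ecx=8+2=10
cmp ecx, 14  (cmp 10,14)
jne L1: taken
after or edi, 12: edi=13|12=13
after add ecx, 2: ecx=10+2=12
cmp ecx, 14  (cmp 12,14)
jne L1: taken
after or edi, 12: edi=13|12=13
after add ecx, 2: ecx=12+2=14
cmp ecx, 14  (cmp 14,14)
jne L1: not taken
halt.

13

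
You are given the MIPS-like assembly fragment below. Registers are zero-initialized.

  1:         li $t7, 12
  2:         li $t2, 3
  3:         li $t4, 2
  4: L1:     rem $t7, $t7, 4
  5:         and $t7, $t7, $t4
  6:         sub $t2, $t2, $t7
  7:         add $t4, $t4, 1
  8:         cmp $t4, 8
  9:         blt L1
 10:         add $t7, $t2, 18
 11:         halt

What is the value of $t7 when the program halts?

21

after li $t7, 12: $t7=12
after li $t2, 3: $t2=3
after li $t4, 2: $t4=2
after rem $t7, $t7, 4: $t7=12%4=0
after and $t7, $t7, $t4: $t7=0&2=0
after sub $t2, $t2, $t7: $t2=3-0=3
after add $t4, $t4, 1: $t4=2+1=3
cmp $t4, 8  (cmp 3,8)
blt L1: taken
after rem $t7, $t7, 4: $t7=0%4=0
after and $t7, $t7, $t4: $t7=0&3=0
after sub $t2, $t2, $t7: $t2=3-0=3
after add $t4, $t4, 1: $t4=3+1=4
cmp $t4, 8  (cmp 4,8)
blt L1: taken
after rem $t7, $t7, 4: $t7=0%4=0
after and $t7, $t7, $t4: $t7=0&4=0
after sub $t2, $t2, $t7: $t2=3-0=3
after add $t4, $t4, 1: $t4=4+1=5
cmp $t4, 8  (cmp 5,8)
blt L1: taken
after rem $t7, $t7, 4: $t7=0%4=0
after and $t7, $t7, $t4: $t7=0&5=0
after sub $t2, $t2, $t7: $t2=3-0=3
after add $t4, $t4, 1: $t4=5+1=6
cmp $t4, 8  (cmp 6,8)
blt L1: taken
after rem $t7, $t7, 4: $t7=0%4=0
after and $t7, $t7, $t4: $t7=0&6=0
after sub $t2, $t2, $t7: $t2=3-0=3
after add $t4, $t4, 1: $t4=6+1=7
cmp $t4, 8  (cmp 7,8)
blt L1: taken
after rem $t7, $t7, 4: $t7=0%4=0
after and $t7, $t7, $t4: $t7=0&7=0
after sub $t2, $t2, $t7: $t2=3-0=3
after add $t4, $t4, 1: $t4=7+1=8
cmp $t4, 8  (cmp 8,8)
blt L1: not taken
after add $t7, $t2, 18: $t7=3+18=21
halt.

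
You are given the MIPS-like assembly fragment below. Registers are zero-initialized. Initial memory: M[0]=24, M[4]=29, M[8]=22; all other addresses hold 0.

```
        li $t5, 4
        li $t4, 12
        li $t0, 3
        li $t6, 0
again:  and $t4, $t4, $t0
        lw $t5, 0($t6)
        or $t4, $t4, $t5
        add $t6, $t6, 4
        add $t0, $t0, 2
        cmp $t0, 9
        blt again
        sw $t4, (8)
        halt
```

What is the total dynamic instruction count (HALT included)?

27

after li $t5, 4: $t5=4
after li $t4, 12: $t4=12
after li $t0, 3: $t0=3
after li $t6, 0: $t6=0
after and $t4, $t4, $t0: $t4=12&3=0
after lw $t5, 0($t6): $t5=M[0]=24
after or $t4, $t4, $t5: $t4=0|24=24
after add $t6, $t6, 4: $t6=0+4=4
after add $t0, $t0, 2: $t0=3+2=5
cmp $t0, 9  (cmp 5,9)
blt again: taken
after and $t4, $t4, $t0: $t4=24&5=0
after lw $t5, 0($t6): $t5=M[4]=29
after or $t4, $t4, $t5: $t4=0|29=29
after add $t6, $t6, 4: $t6=4+4=8
after add $t0, $t0, 2: $t0=5+2=7
cmp $t0, 9  (cmp 7,9)
blt again: taken
after and $t4, $t4, $t0: $t4=29&7=5
after lw $t5, 0($t6): $t5=M[8]=22
after or $t4, $t4, $t5: $t4=5|22=23
after add $t6, $t6, 4: $t6=8+4=12
after add $t0, $t0, 2: $t0=7+2=9
cmp $t0, 9  (cmp 9,9)
blt again: not taken
sw $t4, (8) → M[8]=23
halt.
Total executed instructions: 27.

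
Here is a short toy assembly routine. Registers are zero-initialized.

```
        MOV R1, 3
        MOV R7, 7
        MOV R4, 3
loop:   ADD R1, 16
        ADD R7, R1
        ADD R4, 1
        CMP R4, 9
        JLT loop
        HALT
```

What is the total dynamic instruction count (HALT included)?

34

after MOV R1, 3: R1=3
after MOV R7, 7: R7=7
after MOV R4, 3: R4=3
after ADD R1, 16: R1=3+16=19
after ADD R7, R1: R7=7+19=26
after ADD R4, 1: R4=3+1=4
CMP R4, 9  (cmp 4,9)
JLT loop: taken
after ADD R1, 16: R1=19+16=35
after ADD R7, R1: R7=26+35=61
after ADD R4, 1: R4=4+1=5
CMP R4, 9  (cmp 5,9)
JLT loop: taken
after ADD R1, 16: R1=35+16=51
after ADD R7, R1: R7=61+51=112
after ADD R4, 1: R4=5+1=6
CMP R4, 9  (cmp 6,9)
JLT loop: taken
after ADD R1, 16: R1=51+16=67
after ADD R7, R1: R7=112+67=179
after ADD R4, 1: R4=6+1=7
CMP R4, 9  (cmp 7,9)
JLT loop: taken
after ADD R1, 16: R1=67+16=83
after ADD R7, R1: R7=179+83=262
after ADD R4, 1: R4=7+1=8
CMP R4, 9  (cmp 8,9)
JLT loop: taken
after ADD R1, 16: R1=83+16=99
after ADD R7, R1: R7=262+99=361
after ADD R4, 1: R4=8+1=9
CMP R4, 9  (cmp 9,9)
JLT loop: not taken
halt.
Total executed instructions: 34.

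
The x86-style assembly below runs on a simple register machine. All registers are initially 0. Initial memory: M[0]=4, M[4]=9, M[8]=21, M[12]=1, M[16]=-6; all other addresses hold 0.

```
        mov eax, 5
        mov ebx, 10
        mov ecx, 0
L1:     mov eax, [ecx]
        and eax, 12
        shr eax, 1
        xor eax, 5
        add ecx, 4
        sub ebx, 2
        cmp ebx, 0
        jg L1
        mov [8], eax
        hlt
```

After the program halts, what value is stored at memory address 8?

1

mov eax, 5 → eax=5
mov ebx, 10 → ebx=10
mov ecx, 0 → ecx=0
mov eax, [ecx] → eax=M[0]=4
and eax, 12 → eax=4&12=4
shr eax, 1 → eax=4>>1=2
xor eax, 5 → eax=2^5=7
add ecx, 4 → ecx=0+4=4
sub ebx, 2 → ebx=10-2=8
cmp ebx, 0  (cmp 8,0)
jg L1: taken
mov eax, [ecx] → eax=M[4]=9
and eax, 12 → eax=9&12=8
shr eax, 1 → eax=8>>1=4
xor eax, 5 → eax=4^5=1
add ecx, 4 → ecx=4+4=8
sub ebx, 2 → ebx=8-2=6
cmp ebx, 0  (cmp 6,0)
jg L1: taken
mov eax, [ecx] → eax=M[8]=21
and eax, 12 → eax=21&12=4
shr eax, 1 → eax=4>>1=2
xor eax, 5 → eax=2^5=7
add ecx, 4 → ecx=8+4=12
sub ebx, 2 → ebx=6-2=4
cmp ebx, 0  (cmp 4,0)
jg L1: taken
mov eax, [ecx] → eax=M[12]=1
and eax, 12 → eax=1&12=0
shr eax, 1 → eax=0>>1=0
xor eax, 5 → eax=0^5=5
add ecx, 4 → ecx=12+4=16
sub ebx, 2 → ebx=4-2=2
cmp ebx, 0  (cmp 2,0)
jg L1: taken
mov eax, [ecx] → eax=M[16]=-6
and eax, 12 → eax=(-6)&12=8
shr eax, 1 → eax=8>>1=4
xor eax, 5 → eax=4^5=1
add ecx, 4 → ecx=16+4=20
sub ebx, 2 → ebx=2-2=0
cmp ebx, 0  (cmp 0,0)
jg L1: not taken
mov [8], eax → M[8]=1
halt.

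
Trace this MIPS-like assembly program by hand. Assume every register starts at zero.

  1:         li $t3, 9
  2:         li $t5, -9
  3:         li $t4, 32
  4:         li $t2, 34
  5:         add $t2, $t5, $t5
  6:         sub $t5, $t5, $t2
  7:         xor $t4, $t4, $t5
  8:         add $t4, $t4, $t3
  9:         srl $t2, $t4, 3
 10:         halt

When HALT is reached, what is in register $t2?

$t3=9
$t5=-9
$t4=32
$t2=34
$t2=(-9)+(-9)=-18
$t5=(-9)-(-18)=9
$t4=32^9=41
$t4=41+9=50
$t2=50>>3=6
halt.

6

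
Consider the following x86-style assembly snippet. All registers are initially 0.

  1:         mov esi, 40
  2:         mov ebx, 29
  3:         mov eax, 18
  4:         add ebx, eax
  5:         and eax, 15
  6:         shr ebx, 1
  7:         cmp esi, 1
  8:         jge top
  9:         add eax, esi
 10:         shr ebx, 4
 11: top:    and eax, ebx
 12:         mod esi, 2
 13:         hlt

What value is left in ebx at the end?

23

esi=40
ebx=29
eax=18
ebx=29+18=47
eax=18&15=2
ebx=47>>1=23
cmp esi, 1  (cmp 40,1)
jge top: taken
eax=2&23=2
esi=40%2=0
halt.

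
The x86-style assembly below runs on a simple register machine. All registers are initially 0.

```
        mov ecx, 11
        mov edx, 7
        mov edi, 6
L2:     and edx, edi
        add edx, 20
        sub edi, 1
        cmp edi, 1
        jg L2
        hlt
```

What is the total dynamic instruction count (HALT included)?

29

ecx=11
edx=7
edi=6
edx=7&6=6
edx=6+20=26
edi=6-1=5
cmp edi, 1  (cmp 5,1)
jg L2: taken
edx=26&5=0
edx=0+20=20
edi=5-1=4
cmp edi, 1  (cmp 4,1)
jg L2: taken
edx=20&4=4
edx=4+20=24
edi=4-1=3
cmp edi, 1  (cmp 3,1)
jg L2: taken
edx=24&3=0
edx=0+20=20
edi=3-1=2
cmp edi, 1  (cmp 2,1)
jg L2: taken
edx=20&2=0
edx=0+20=20
edi=2-1=1
cmp edi, 1  (cmp 1,1)
jg L2: not taken
halt.
Total executed instructions: 29.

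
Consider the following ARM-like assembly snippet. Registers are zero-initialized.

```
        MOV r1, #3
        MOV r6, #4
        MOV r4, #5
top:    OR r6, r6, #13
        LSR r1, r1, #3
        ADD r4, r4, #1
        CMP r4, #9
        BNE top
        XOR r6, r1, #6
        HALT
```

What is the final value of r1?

0

after MOV r1, #3: r1=3
after MOV r6, #4: r6=4
after MOV r4, #5: r4=5
after OR r6, r6, #13: r6=4|13=13
after LSR r1, r1, #3: r1=3>>3=0
after ADD r4, r4, #1: r4=5+1=6
CMP r4, #9  (cmp 6,9)
BNE top: taken
after OR r6, r6, #13: r6=13|13=13
after LSR r1, r1, #3: r1=0>>3=0
after ADD r4, r4, #1: r4=6+1=7
CMP r4, #9  (cmp 7,9)
BNE top: taken
after OR r6, r6, #13: r6=13|13=13
after LSR r1, r1, #3: r1=0>>3=0
after ADD r4, r4, #1: r4=7+1=8
CMP r4, #9  (cmp 8,9)
BNE top: taken
after OR r6, r6, #13: r6=13|13=13
after LSR r1, r1, #3: r1=0>>3=0
after ADD r4, r4, #1: r4=8+1=9
CMP r4, #9  (cmp 9,9)
BNE top: not taken
after XOR r6, r1, #6: r6=0^6=6
halt.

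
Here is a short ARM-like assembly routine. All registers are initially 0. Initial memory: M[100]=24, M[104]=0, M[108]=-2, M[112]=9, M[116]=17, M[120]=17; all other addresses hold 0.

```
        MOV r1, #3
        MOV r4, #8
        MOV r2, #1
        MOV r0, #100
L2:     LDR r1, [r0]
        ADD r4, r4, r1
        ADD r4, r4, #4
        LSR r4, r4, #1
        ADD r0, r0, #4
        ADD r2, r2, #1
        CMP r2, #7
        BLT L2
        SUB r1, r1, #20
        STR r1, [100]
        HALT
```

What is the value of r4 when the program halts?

MOV r1, #3 → r1=3
MOV r4, #8 → r4=8
MOV r2, #1 → r2=1
MOV r0, #100 → r0=100
LDR r1, [r0] → r1=M[100]=24
ADD r4, r4, r1 → r4=8+24=32
ADD r4, r4, #4 → r4=32+4=36
LSR r4, r4, #1 → r4=36>>1=18
ADD r0, r0, #4 → r0=100+4=104
ADD r2, r2, #1 → r2=1+1=2
CMP r2, #7  (cmp 2,7)
BLT L2: taken
LDR r1, [r0] → r1=M[104]=0
ADD r4, r4, r1 → r4=18+0=18
ADD r4, r4, #4 → r4=18+4=22
LSR r4, r4, #1 → r4=22>>1=11
ADD r0, r0, #4 → r0=104+4=108
ADD r2, r2, #1 → r2=2+1=3
CMP r2, #7  (cmp 3,7)
BLT L2: taken
LDR r1, [r0] → r1=M[108]=-2
ADD r4, r4, r1 → r4=11+(-2)=9
ADD r4, r4, #4 → r4=9+4=13
LSR r4, r4, #1 → r4=13>>1=6
ADD r0, r0, #4 → r0=108+4=112
ADD r2, r2, #1 → r2=3+1=4
CMP r2, #7  (cmp 4,7)
BLT L2: taken
LDR r1, [r0] → r1=M[112]=9
ADD r4, r4, r1 → r4=6+9=15
ADD r4, r4, #4 → r4=15+4=19
LSR r4, r4, #1 → r4=19>>1=9
ADD r0, r0, #4 → r0=112+4=116
ADD r2, r2, #1 → r2=4+1=5
CMP r2, #7  (cmp 5,7)
BLT L2: taken
LDR r1, [r0] → r1=M[116]=17
ADD r4, r4, r1 → r4=9+17=26
ADD r4, r4, #4 → r4=26+4=30
LSR r4, r4, #1 → r4=30>>1=15
ADD r0, r0, #4 → r0=116+4=120
ADD r2, r2, #1 → r2=5+1=6
CMP r2, #7  (cmp 6,7)
BLT L2: taken
LDR r1, [r0] → r1=M[120]=17
ADD r4, r4, r1 → r4=15+17=32
ADD r4, r4, #4 → r4=32+4=36
LSR r4, r4, #1 → r4=36>>1=18
ADD r0, r0, #4 → r0=120+4=124
ADD r2, r2, #1 → r2=6+1=7
CMP r2, #7  (cmp 7,7)
BLT L2: not taken
SUB r1, r1, #20 → r1=17-20=-3
STR r1, [100] → M[100]=-3
halt.

18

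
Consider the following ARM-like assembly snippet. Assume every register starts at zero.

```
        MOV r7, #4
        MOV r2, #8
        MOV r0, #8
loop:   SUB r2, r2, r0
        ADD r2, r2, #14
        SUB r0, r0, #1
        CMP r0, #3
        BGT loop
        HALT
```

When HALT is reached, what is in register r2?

r7=4
r2=8
r0=8
r2=8-8=0
r2=0+14=14
r0=8-1=7
CMP r0, #3  (cmp 7,3)
BGT loop: taken
r2=14-7=7
r2=7+14=21
r0=7-1=6
CMP r0, #3  (cmp 6,3)
BGT loop: taken
r2=21-6=15
r2=15+14=29
r0=6-1=5
CMP r0, #3  (cmp 5,3)
BGT loop: taken
r2=29-5=24
r2=24+14=38
r0=5-1=4
CMP r0, #3  (cmp 4,3)
BGT loop: taken
r2=38-4=34
r2=34+14=48
r0=4-1=3
CMP r0, #3  (cmp 3,3)
BGT loop: not taken
halt.

48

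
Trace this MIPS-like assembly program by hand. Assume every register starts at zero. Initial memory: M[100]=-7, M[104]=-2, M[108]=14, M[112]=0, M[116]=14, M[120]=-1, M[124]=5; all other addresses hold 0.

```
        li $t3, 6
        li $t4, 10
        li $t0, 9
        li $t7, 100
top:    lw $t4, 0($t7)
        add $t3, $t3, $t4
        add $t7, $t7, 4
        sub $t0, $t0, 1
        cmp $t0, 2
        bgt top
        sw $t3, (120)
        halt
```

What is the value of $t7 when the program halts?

li $t3, 6 → $t3=6
li $t4, 10 → $t4=10
li $t0, 9 → $t0=9
li $t7, 100 → $t7=100
lw $t4, 0($t7) → $t4=M[100]=-7
add $t3, $t3, $t4 → $t3=6+(-7)=-1
add $t7, $t7, 4 → $t7=100+4=104
sub $t0, $t0, 1 → $t0=9-1=8
cmp $t0, 2  (cmp 8,2)
bgt top: taken
lw $t4, 0($t7) → $t4=M[104]=-2
add $t3, $t3, $t4 → $t3=(-1)+(-2)=-3
add $t7, $t7, 4 → $t7=104+4=108
sub $t0, $t0, 1 → $t0=8-1=7
cmp $t0, 2  (cmp 7,2)
bgt top: taken
lw $t4, 0($t7) → $t4=M[108]=14
add $t3, $t3, $t4 → $t3=(-3)+14=11
add $t7, $t7, 4 → $t7=108+4=112
sub $t0, $t0, 1 → $t0=7-1=6
cmp $t0, 2  (cmp 6,2)
bgt top: taken
lw $t4, 0($t7) → $t4=M[112]=0
add $t3, $t3, $t4 → $t3=11+0=11
add $t7, $t7, 4 → $t7=112+4=116
sub $t0, $t0, 1 → $t0=6-1=5
cmp $t0, 2  (cmp 5,2)
bgt top: taken
lw $t4, 0($t7) → $t4=M[116]=14
add $t3, $t3, $t4 → $t3=11+14=25
add $t7, $t7, 4 → $t7=116+4=120
sub $t0, $t0, 1 → $t0=5-1=4
cmp $t0, 2  (cmp 4,2)
bgt top: taken
lw $t4, 0($t7) → $t4=M[120]=-1
add $t3, $t3, $t4 → $t3=25+(-1)=24
add $t7, $t7, 4 → $t7=120+4=124
sub $t0, $t0, 1 → $t0=4-1=3
cmp $t0, 2  (cmp 3,2)
bgt top: taken
lw $t4, 0($t7) → $t4=M[124]=5
add $t3, $t3, $t4 → $t3=24+5=29
add $t7, $t7, 4 → $t7=124+4=128
sub $t0, $t0, 1 → $t0=3-1=2
cmp $t0, 2  (cmp 2,2)
bgt top: not taken
sw $t3, (120) → M[120]=29
halt.

128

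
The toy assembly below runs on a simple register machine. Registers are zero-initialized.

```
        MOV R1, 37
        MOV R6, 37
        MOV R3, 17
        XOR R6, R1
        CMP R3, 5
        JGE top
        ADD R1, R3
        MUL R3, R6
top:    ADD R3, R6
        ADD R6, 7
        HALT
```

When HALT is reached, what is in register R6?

MOV R1, 37 → R1=37
MOV R6, 37 → R6=37
MOV R3, 17 → R3=17
XOR R6, R1 → R6=37^37=0
CMP R3, 5  (cmp 17,5)
JGE top: taken
ADD R3, R6 → R3=17+0=17
ADD R6, 7 → R6=0+7=7
halt.

7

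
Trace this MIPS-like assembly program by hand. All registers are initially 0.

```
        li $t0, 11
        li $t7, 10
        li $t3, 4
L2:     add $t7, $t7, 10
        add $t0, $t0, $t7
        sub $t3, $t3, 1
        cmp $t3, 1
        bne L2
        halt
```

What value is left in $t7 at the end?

40

li $t0, 11 → $t0=11
li $t7, 10 → $t7=10
li $t3, 4 → $t3=4
add $t7, $t7, 10 → $t7=10+10=20
add $t0, $t0, $t7 → $t0=11+20=31
sub $t3, $t3, 1 → $t3=4-1=3
cmp $t3, 1  (cmp 3,1)
bne L2: taken
add $t7, $t7, 10 → $t7=20+10=30
add $t0, $t0, $t7 → $t0=31+30=61
sub $t3, $t3, 1 → $t3=3-1=2
cmp $t3, 1  (cmp 2,1)
bne L2: taken
add $t7, $t7, 10 → $t7=30+10=40
add $t0, $t0, $t7 → $t0=61+40=101
sub $t3, $t3, 1 → $t3=2-1=1
cmp $t3, 1  (cmp 1,1)
bne L2: not taken
halt.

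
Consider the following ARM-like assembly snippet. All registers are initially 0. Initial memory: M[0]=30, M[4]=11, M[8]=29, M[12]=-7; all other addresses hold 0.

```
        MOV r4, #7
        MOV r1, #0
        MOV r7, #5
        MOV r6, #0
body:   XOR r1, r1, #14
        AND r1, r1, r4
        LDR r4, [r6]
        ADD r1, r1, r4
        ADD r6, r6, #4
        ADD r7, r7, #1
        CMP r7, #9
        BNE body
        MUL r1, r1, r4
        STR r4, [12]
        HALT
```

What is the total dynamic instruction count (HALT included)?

r4=7
r1=0
r7=5
r6=0
r1=0^14=14
r1=14&7=6
r4=M[0]=30
r1=6+30=36
r6=0+4=4
r7=5+1=6
CMP r7, #9  (cmp 6,9)
BNE body: taken
r1=36^14=42
r1=42&30=10
r4=M[4]=11
r1=10+11=21
r6=4+4=8
r7=6+1=7
CMP r7, #9  (cmp 7,9)
BNE body: taken
r1=21^14=27
r1=27&11=11
r4=M[8]=29
r1=11+29=40
r6=8+4=12
r7=7+1=8
CMP r7, #9  (cmp 8,9)
BNE body: taken
r1=40^14=38
r1=38&29=4
r4=M[12]=-7
r1=4+(-7)=-3
r6=12+4=16
r7=8+1=9
CMP r7, #9  (cmp 9,9)
BNE body: not taken
r1=(-3)*(-7)=21
STR r4, [12] → M[12]=-7
halt.
Total executed instructions: 39.

39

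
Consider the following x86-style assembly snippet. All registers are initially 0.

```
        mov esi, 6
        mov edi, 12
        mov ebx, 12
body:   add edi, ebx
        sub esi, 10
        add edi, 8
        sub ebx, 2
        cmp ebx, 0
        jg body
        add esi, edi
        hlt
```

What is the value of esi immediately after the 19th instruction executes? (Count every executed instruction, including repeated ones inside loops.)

after mov esi, 6: esi=6
after mov edi, 12: edi=12
after mov ebx, 12: ebx=12
after add edi, ebx: edi=12+12=24
after sub esi, 10: esi=6-10=-4
after add edi, 8: edi=24+8=32
after sub ebx, 2: ebx=12-2=10
cmp ebx, 0  (cmp 10,0)
jg body: taken
after add edi, ebx: edi=32+10=42
after sub esi, 10: esi=(-4)-10=-14
after add edi, 8: edi=42+8=50
after sub ebx, 2: ebx=10-2=8
cmp ebx, 0  (cmp 8,0)
jg body: taken
after add edi, ebx: edi=50+8=58
after sub esi, 10: esi=(-14)-10=-24
after add edi, 8: edi=58+8=66
after sub ebx, 2: ebx=8-2=6
After step 19: esi = -24.

-24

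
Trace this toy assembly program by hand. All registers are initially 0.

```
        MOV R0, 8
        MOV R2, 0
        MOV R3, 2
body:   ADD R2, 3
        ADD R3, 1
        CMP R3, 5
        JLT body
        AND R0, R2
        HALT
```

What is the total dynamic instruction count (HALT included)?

after MOV R0, 8: R0=8
after MOV R2, 0: R2=0
after MOV R3, 2: R3=2
after ADD R2, 3: R2=0+3=3
after ADD R3, 1: R3=2+1=3
CMP R3, 5  (cmp 3,5)
JLT body: taken
after ADD R2, 3: R2=3+3=6
after ADD R3, 1: R3=3+1=4
CMP R3, 5  (cmp 4,5)
JLT body: taken
after ADD R2, 3: R2=6+3=9
after ADD R3, 1: R3=4+1=5
CMP R3, 5  (cmp 5,5)
JLT body: not taken
after AND R0, R2: R0=8&9=8
halt.
Total executed instructions: 17.

17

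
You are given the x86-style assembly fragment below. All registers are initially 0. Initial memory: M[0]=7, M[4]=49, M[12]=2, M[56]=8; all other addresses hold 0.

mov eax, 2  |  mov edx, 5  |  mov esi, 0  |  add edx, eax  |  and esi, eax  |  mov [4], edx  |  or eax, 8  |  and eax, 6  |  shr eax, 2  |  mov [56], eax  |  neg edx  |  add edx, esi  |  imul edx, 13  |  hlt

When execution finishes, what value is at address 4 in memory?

7

after mov eax, 2: eax=2
after mov edx, 5: edx=5
after mov esi, 0: esi=0
after add edx, eax: edx=5+2=7
after and esi, eax: esi=0&2=0
mov [4], edx → M[4]=7
after or eax, 8: eax=2|8=10
after and eax, 6: eax=10&6=2
after shr eax, 2: eax=2>>2=0
mov [56], eax → M[56]=0
after neg edx: edx=-(7)=-7
after add edx, esi: edx=(-7)+0=-7
after imul edx, 13: edx=(-7)*13=-91
halt.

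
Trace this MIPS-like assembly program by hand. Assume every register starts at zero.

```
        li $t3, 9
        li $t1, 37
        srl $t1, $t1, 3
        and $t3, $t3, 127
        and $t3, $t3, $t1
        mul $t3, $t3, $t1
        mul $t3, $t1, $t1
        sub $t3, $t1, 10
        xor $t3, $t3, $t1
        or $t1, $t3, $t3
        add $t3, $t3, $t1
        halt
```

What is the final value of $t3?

$t3=9
$t1=37
$t1=37>>3=4
$t3=9&127=9
$t3=9&4=0
$t3=0*4=0
$t3=4*4=16
$t3=4-10=-6
$t3=(-6)^4=-2
$t1=(-2)|(-2)=-2
$t3=(-2)+(-2)=-4
halt.

-4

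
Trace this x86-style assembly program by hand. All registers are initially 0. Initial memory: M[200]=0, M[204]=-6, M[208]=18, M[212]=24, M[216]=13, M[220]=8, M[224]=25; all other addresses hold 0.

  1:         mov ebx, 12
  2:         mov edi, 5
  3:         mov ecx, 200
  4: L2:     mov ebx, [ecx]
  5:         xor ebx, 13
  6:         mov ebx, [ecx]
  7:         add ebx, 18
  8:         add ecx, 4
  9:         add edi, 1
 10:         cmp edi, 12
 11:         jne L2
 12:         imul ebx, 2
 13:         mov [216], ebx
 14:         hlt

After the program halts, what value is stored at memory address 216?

after mov ebx, 12: ebx=12
after mov edi, 5: edi=5
after mov ecx, 200: ecx=200
after mov ebx, [ecx]: ebx=M[200]=0
after xor ebx, 13: ebx=0^13=13
after mov ebx, [ecx]: ebx=M[200]=0
after add ebx, 18: ebx=0+18=18
after add ecx, 4: ecx=200+4=204
after add edi, 1: edi=5+1=6
cmp edi, 12  (cmp 6,12)
jne L2: taken
after mov ebx, [ecx]: ebx=M[204]=-6
after xor ebx, 13: ebx=(-6)^13=-9
after mov ebx, [ecx]: ebx=M[204]=-6
after add ebx, 18: ebx=(-6)+18=12
after add ecx, 4: ecx=204+4=208
after add edi, 1: edi=6+1=7
cmp edi, 12  (cmp 7,12)
jne L2: taken
after mov ebx, [ecx]: ebx=M[208]=18
after xor ebx, 13: ebx=18^13=31
after mov ebx, [ecx]: ebx=M[208]=18
after add ebx, 18: ebx=18+18=36
after add ecx, 4: ecx=208+4=212
after add edi, 1: edi=7+1=8
cmp edi, 12  (cmp 8,12)
jne L2: taken
after mov ebx, [ecx]: ebx=M[212]=24
after xor ebx, 13: ebx=24^13=21
after mov ebx, [ecx]: ebx=M[212]=24
after add ebx, 18: ebx=24+18=42
after add ecx, 4: ecx=212+4=216
after add edi, 1: edi=8+1=9
cmp edi, 12  (cmp 9,12)
jne L2: taken
after mov ebx, [ecx]: ebx=M[216]=13
after xor ebx, 13: ebx=13^13=0
after mov ebx, [ecx]: ebx=M[216]=13
after add ebx, 18: ebx=13+18=31
after add ecx, 4: ecx=216+4=220
after add edi, 1: edi=9+1=10
cmp edi, 12  (cmp 10,12)
jne L2: taken
after mov ebx, [ecx]: ebx=M[220]=8
after xor ebx, 13: ebx=8^13=5
after mov ebx, [ecx]: ebx=M[220]=8
after add ebx, 18: ebx=8+18=26
after add ecx, 4: ecx=220+4=224
after add edi, 1: edi=10+1=11
cmp edi, 12  (cmp 11,12)
jne L2: taken
after mov ebx, [ecx]: ebx=M[224]=25
after xor ebx, 13: ebx=25^13=20
after mov ebx, [ecx]: ebx=M[224]=25
after add ebx, 18: ebx=25+18=43
after add ecx, 4: ecx=224+4=228
after add edi, 1: edi=11+1=12
cmp edi, 12  (cmp 12,12)
jne L2: not taken
after imul ebx, 2: ebx=43*2=86
mov [216], ebx → M[216]=86
halt.

86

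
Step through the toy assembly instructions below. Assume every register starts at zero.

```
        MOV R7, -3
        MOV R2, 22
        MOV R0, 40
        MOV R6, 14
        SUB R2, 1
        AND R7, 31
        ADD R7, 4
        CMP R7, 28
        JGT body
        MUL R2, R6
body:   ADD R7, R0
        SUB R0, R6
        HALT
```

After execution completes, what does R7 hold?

73

R7=-3
R2=22
R0=40
R6=14
R2=22-1=21
R7=(-3)&31=29
R7=29+4=33
CMP R7, 28  (cmp 33,28)
JGT body: taken
R7=33+40=73
R0=40-14=26
halt.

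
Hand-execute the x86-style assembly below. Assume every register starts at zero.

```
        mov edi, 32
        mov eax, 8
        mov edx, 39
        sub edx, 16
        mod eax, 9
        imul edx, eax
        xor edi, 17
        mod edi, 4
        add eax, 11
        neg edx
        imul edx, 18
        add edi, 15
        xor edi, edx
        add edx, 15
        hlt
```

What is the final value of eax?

mov edi, 32 → edi=32
mov eax, 8 → eax=8
mov edx, 39 → edx=39
sub edx, 16 → edx=39-16=23
mod eax, 9 → eax=8%9=8
imul edx, eax → edx=23*8=184
xor edi, 17 → edi=32^17=49
mod edi, 4 → edi=49%4=1
add eax, 11 → eax=8+11=19
neg edx → edx=-(184)=-184
imul edx, 18 → edx=(-184)*18=-3312
add edi, 15 → edi=1+15=16
xor edi, edx → edi=16^(-3312)=-3328
add edx, 15 → edx=(-3312)+15=-3297
halt.

19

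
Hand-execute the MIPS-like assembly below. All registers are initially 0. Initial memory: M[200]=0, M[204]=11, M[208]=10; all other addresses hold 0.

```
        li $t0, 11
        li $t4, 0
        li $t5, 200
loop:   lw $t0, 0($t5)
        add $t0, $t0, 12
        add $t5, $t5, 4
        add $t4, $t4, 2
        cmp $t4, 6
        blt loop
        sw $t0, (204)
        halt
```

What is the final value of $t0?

22

$t0=11
$t4=0
$t5=200
$t0=M[200]=0
$t0=0+12=12
$t5=200+4=204
$t4=0+2=2
cmp $t4, 6  (cmp 2,6)
blt loop: taken
$t0=M[204]=11
$t0=11+12=23
$t5=204+4=208
$t4=2+2=4
cmp $t4, 6  (cmp 4,6)
blt loop: taken
$t0=M[208]=10
$t0=10+12=22
$t5=208+4=212
$t4=4+2=6
cmp $t4, 6  (cmp 6,6)
blt loop: not taken
sw $t0, (204) → M[204]=22
halt.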